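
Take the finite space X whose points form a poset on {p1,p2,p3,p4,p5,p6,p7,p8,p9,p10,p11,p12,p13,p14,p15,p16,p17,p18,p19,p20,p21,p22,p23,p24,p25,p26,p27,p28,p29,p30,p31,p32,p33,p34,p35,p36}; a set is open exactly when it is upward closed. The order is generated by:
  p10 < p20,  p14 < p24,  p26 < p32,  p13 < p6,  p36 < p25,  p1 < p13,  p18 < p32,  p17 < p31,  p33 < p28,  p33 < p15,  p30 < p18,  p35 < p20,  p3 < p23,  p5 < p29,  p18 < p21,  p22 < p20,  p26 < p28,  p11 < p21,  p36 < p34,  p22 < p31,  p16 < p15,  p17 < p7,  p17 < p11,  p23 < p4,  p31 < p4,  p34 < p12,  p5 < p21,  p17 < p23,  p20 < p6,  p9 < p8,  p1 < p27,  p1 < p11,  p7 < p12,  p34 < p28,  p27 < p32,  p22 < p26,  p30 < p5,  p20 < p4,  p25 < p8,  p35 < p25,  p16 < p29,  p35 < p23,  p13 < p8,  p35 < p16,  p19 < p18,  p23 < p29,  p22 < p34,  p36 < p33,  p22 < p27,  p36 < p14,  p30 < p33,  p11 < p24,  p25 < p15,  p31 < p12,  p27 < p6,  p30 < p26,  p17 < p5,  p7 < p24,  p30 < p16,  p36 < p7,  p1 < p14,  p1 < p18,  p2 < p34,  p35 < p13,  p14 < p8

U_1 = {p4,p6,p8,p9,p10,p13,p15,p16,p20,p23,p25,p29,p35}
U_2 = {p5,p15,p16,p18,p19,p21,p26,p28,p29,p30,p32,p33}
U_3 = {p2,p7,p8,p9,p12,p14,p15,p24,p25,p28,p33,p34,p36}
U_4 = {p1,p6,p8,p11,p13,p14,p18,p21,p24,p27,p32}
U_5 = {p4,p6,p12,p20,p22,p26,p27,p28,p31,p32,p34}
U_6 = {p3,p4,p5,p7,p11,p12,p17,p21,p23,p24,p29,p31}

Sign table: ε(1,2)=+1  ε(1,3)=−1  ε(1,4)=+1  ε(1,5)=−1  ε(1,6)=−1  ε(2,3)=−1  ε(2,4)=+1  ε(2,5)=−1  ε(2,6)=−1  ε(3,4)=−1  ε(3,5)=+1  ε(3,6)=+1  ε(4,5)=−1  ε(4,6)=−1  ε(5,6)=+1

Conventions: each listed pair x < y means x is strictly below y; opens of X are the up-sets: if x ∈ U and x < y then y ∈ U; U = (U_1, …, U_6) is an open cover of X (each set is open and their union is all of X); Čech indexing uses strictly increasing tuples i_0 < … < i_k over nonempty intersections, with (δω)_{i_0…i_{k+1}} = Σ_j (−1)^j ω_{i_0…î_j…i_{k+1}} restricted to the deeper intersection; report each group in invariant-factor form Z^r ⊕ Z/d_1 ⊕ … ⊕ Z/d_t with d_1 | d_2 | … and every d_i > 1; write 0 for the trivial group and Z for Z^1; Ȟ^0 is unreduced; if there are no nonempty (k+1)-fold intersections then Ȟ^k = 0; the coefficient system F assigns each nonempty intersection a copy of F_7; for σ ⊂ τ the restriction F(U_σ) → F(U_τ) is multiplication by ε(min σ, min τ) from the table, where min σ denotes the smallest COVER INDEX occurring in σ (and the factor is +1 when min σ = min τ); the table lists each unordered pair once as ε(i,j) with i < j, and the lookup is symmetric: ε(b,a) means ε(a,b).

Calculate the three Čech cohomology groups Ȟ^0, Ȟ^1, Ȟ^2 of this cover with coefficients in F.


intersection data:
  U12={p15,p16,p29} U13={p8,p9,p15,p25} U14={p6,p8,p13} U15={p4,p6,p20} U16={p4,p23,p29} U23={p15,p28,p33} U24={p18,p21,p32} U25={p26,p28,p32} U26={p5,p21,p29} U34={p8,p14,p24} U35={p12,p28,p34} U36={p7,p12,p24} U45={p6,p27,p32} U46={p11,p21,p24} U56={p4,p12,p31}
  U123={p15} U126={p29} U134={p8} U145={p6} U156={p4} U235={p28} U245={p32} U246={p21} U346={p24} U356={p12}
C dims 6,15,10; δ0: rk_F7 5; δ1: rk_F7 10
Ȟ^0 = (6 − 5) − 0 = 1, so Ȟ^0 ≅ Z/7
Ȟ^1 = (15 − 10) − 5 = 0, so Ȟ^1 ≅ 0
Ȟ^2 = (10 − 0) − 10 = 0, so Ȟ^2 ≅ 0

Ȟ^0(U;F) ≅ Z/7, Ȟ^1(U;F) ≅ 0 and Ȟ^2(U;F) ≅ 0


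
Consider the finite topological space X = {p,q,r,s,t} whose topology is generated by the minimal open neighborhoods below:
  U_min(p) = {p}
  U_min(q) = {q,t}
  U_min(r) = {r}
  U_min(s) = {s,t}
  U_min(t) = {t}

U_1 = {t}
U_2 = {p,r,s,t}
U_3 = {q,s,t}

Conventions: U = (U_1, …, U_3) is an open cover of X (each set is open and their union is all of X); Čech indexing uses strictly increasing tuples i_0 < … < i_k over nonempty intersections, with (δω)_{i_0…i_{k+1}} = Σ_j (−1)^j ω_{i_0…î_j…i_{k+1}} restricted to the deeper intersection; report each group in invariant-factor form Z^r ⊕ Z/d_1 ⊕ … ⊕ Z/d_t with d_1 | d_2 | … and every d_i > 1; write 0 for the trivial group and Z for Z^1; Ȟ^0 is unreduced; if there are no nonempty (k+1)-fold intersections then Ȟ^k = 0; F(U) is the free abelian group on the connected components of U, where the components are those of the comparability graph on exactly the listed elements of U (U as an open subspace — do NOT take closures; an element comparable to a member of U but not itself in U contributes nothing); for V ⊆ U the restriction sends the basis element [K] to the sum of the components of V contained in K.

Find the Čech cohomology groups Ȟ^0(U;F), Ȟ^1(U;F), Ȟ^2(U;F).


cover nerve:
  U12={t} U13={t} U23={s,t}
  U123={t}
components per intersection:
  U1: {t}
  U2: {p} {r} {s,t}
  U3: {q,s,t}
  U12: {t}
  U13: {t}
  U23: {s,t}
  U123: {t}
C dims 5,3,1; δ0: rk 2, SNF 1^2; δ1: rk 1, SNF 1^1
Ȟ^0: (5−2)−0=3 ⇒ Z^3
Ȟ^1: (3−1)−2=0 ⇒ 0
Ȟ^2: (1−0)−1=0 ⇒ 0

Ȟ^0 ≅ Z^3; Ȟ^1 ≅ 0; Ȟ^2 ≅ 0


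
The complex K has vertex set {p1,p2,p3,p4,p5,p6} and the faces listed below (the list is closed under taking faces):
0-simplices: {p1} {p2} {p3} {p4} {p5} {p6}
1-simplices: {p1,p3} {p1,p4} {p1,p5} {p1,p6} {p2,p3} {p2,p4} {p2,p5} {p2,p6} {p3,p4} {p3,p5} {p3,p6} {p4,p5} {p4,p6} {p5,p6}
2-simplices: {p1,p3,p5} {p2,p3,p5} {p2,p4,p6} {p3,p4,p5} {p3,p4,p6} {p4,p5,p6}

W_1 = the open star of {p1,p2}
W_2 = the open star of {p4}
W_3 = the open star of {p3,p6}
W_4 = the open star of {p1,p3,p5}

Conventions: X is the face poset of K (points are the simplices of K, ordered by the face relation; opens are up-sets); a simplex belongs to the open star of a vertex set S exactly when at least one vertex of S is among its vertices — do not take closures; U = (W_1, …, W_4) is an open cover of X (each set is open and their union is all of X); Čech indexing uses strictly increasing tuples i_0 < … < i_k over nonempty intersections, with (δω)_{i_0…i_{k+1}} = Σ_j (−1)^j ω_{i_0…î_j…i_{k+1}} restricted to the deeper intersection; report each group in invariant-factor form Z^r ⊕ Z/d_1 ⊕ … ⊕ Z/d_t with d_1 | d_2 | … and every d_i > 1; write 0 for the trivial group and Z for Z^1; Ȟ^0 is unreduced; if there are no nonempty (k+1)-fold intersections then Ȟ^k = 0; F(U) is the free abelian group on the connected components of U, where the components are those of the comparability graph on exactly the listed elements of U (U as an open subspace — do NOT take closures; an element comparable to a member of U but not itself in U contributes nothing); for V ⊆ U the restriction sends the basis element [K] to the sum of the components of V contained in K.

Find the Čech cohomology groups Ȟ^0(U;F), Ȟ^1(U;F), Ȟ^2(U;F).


Ȟ^0(U;F) ≅ Z; Ȟ^1(U;F) ≅ Z^3; Ȟ^2(U;F) ≅ 0

intersection data:
  W1={{p1},{p2},{p1,p3},{p1,p4},{p1,p5},{p1,p6},{p2,p3},{p2,p4},{p2,p5},{p2,p6},{p1,p3,p5},{p2,p3,p5},{p2,p4,p6}} W2={{p4},{p1,p4},{p2,p4},{p3,p4},{p4,p5},{p4,p6},{p2,p4,p6},{p3,p4,p5},{p3,p4,p6},{p4,p5,p6}} W3={{p3},{p6},{p1,p3},{p1,p6},{p2,p3},{p2,p6},{p3,p4},{p3,p5},{p3,p6},{p4,p6},{p5,p6},{p1,p3,p5},{p2,p3,p5},{p2,p4,p6},{p3,p4,p5},{p3,p4,p6},{p4,p5,p6}} W4={{p1},{p3},{p5},{p1,p3},{p1,p4},{p1,p5},{p1,p6},{p2,p3},{p2,p5},{p3,p4},{p3,p5},{p3,p6},{p4,p5},{p5,p6},{p1,p3,p5},{p2,p3,p5},{p3,p4,p5},{p3,p4,p6},{p4,p5,p6}}
  W12={{p1,p4},{p2,p4},{p2,p4,p6}} W13={{p1,p3},{p1,p6},{p2,p3},{p2,p6},{p1,p3,p5},{p2,p3,p5},{p2,p4,p6}} W14={{p1},{p1,p3},{p1,p4},{p1,p5},{p1,p6},{p2,p3},{p2,p5},{p1,p3,p5},{p2,p3,p5}} W23={{p3,p4},{p4,p6},{p2,p4,p6},{p3,p4,p5},{p3,p4,p6},{p4,p5,p6}} W24={{p1,p4},{p3,p4},{p4,p5},{p3,p4,p5},{p3,p4,p6},{p4,p5,p6}} W34={{p3},{p1,p3},{p1,p6},{p2,p3},{p3,p4},{p3,p5},{p3,p6},{p5,p6},{p1,p3,p5},{p2,p3,p5},{p3,p4,p5},{p3,p4,p6},{p4,p5,p6}}
  W123={{p2,p4,p6}} W124={{p1,p4}} W134={{p1,p3},{p1,p6},{p2,p3},{p1,p3,p5},{p2,p3,p5}} W234={{p3,p4},{p3,p4,p5},{p3,p4,p6},{p4,p5,p6}}
components per intersection:
  W1: {{p1},{p1,p3},{p1,p4},{p1,p5},{p1,p6},{p1,p3,p5}} {{p2},{p2,p3},{p2,p4},{p2,p5},{p2,p6},{p2,p3,p5},{p2,p4,p6}}
  W2: {{p4},{p1,p4},{p2,p4},{p3,p4},{p4,p5},{p4,p6},{p2,p4,p6},{p3,p4,p5},{p3,p4,p6},{p4,p5,p6}}
  W3: {{p3},{p6},{p1,p3},{p1,p6},{p2,p3},{p2,p6},{p3,p4},{p3,p5},{p3,p6},{p4,p6},{p5,p6},{p1,p3,p5},{p2,p3,p5},{p2,p4,p6},{p3,p4,p5},{p3,p4,p6},{p4,p5,p6}}
  W4: {{p1},{p3},{p5},{p1,p3},{p1,p4},{p1,p5},{p1,p6},{p2,p3},{p2,p5},{p3,p4},{p3,p5},{p3,p6},{p4,p5},{p5,p6},{p1,p3,p5},{p2,p3,p5},{p3,p4,p5},{p3,p4,p6},{p4,p5,p6}}
  W12: {{p1,p4}} {{p2,p4},{p2,p4,p6}}
  W13: {{p1,p3},{p1,p3,p5}} {{p1,p6}} {{p2,p3},{p2,p3,p5}} {{p2,p6},{p2,p4,p6}}
  W14: {{p1},{p1,p3},{p1,p4},{p1,p5},{p1,p6},{p1,p3,p5}} {{p2,p3},{p2,p5},{p2,p3,p5}}
  W23: {{p3,p4},{p4,p6},{p2,p4,p6},{p3,p4,p5},{p3,p4,p6},{p4,p5,p6}}
  W24: {{p1,p4}} {{p3,p4},{p4,p5},{p3,p4,p5},{p3,p4,p6},{p4,p5,p6}}
  W34: {{p3},{p1,p3},{p2,p3},{p3,p4},{p3,p5},{p3,p6},{p1,p3,p5},{p2,p3,p5},{p3,p4,p5},{p3,p4,p6}} {{p1,p6}} {{p5,p6},{p4,p5,p6}}
  W123: {{p2,p4,p6}}
  W124: {{p1,p4}}
  W134: {{p1,p3},{p1,p3,p5}} {{p1,p6}} {{p2,p3},{p2,p3,p5}}
  W234: {{p3,p4},{p3,p4,p5},{p3,p4,p6}} {{p4,p5,p6}}
C dims 5,14,7; δ0: rk 4, SNF 1^4; δ1: rk 7, SNF 1^7
Ȟ^0 = (5 − 4) − 0 = 1, so Ȟ^0 ≅ Z
Ȟ^1 = (14 − 7) − 4 = 3, so Ȟ^1 ≅ Z^3
Ȟ^2 = (7 − 0) − 7 = 0, so Ȟ^2 ≅ 0


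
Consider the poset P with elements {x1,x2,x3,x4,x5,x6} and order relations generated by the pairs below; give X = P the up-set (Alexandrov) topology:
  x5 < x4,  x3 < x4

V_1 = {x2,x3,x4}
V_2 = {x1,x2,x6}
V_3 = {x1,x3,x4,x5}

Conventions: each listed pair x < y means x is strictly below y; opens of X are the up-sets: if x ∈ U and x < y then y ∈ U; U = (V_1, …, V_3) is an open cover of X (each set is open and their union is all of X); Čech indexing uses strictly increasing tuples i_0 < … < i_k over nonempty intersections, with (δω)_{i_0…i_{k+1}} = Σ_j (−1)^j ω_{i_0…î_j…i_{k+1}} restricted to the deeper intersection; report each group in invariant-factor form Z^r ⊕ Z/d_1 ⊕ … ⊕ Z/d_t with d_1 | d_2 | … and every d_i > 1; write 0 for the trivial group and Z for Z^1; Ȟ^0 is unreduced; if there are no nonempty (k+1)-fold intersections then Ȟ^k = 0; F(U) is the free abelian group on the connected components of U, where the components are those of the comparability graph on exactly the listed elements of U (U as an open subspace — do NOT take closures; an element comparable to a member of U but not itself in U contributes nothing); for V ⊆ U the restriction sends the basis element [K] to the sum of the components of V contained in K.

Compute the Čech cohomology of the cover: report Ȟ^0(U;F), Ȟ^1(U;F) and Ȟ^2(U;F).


nonempty overlaps:
  V12={x2} V13={x3,x4} V23={x1}
components per intersection:
  V1: {x2} {x3,x4}
  V2: {x1} {x2} {x6}
  V3: {x1} {x3,x4,x5}
  V12: {x2}
  V13: {x3,x4}
  V23: {x1}
C dims 7,3; δ0: rk 3, SNF 1^3
degree 0: 7−3−0 = 4 → Ȟ^0 ≅ Z^4
degree 1: 3−0−3 = 0 → Ȟ^1 ≅ 0
degree 2: 0−0−0 = 0 → Ȟ^2 ≅ 0

Ȟ^0(U;F) ≅ Z^4,  Ȟ^1(U;F) ≅ 0,  Ȟ^2(U;F) ≅ 0


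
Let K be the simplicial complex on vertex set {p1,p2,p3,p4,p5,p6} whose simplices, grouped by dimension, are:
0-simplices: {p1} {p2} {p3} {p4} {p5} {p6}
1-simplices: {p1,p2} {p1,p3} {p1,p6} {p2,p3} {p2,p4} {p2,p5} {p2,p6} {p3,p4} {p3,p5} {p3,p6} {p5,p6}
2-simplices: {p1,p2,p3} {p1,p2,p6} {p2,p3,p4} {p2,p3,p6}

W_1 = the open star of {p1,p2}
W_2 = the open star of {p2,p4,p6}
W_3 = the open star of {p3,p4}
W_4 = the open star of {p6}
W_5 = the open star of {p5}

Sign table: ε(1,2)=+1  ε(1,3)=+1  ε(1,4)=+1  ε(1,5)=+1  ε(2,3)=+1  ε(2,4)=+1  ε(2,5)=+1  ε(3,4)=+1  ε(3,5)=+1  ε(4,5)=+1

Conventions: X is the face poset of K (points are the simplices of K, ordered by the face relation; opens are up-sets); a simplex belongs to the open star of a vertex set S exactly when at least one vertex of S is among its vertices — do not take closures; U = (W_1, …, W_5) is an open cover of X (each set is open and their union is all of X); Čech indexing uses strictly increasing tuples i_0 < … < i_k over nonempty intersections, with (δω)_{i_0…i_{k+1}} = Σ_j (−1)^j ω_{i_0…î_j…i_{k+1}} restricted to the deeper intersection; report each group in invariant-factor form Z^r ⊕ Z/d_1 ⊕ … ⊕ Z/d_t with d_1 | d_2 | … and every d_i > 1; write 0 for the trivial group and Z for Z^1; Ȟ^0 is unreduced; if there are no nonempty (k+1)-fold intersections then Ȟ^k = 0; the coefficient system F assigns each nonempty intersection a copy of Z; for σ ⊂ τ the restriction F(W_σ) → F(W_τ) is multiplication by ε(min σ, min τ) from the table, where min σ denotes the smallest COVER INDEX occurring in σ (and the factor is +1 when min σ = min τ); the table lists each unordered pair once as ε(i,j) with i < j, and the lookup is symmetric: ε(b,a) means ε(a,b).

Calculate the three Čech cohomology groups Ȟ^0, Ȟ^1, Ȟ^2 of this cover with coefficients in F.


nerve simplices:
  W1={{p1},{p2},{p1,p2},{p1,p3},{p1,p6},{p2,p3},{p2,p4},{p2,p5},{p2,p6},{p1,p2,p3},{p1,p2,p6},{p2,p3,p4},{p2,p3,p6}} W2={{p2},{p4},{p6},{p1,p2},{p1,p6},{p2,p3},{p2,p4},{p2,p5},{p2,p6},{p3,p4},{p3,p6},{p5,p6},{p1,p2,p3},{p1,p2,p6},{p2,p3,p4},{p2,p3,p6}} W3={{p3},{p4},{p1,p3},{p2,p3},{p2,p4},{p3,p4},{p3,p5},{p3,p6},{p1,p2,p3},{p2,p3,p4},{p2,p3,p6}} W4={{p6},{p1,p6},{p2,p6},{p3,p6},{p5,p6},{p1,p2,p6},{p2,p3,p6}} W5={{p5},{p2,p5},{p3,p5},{p5,p6}}
  W12={{p2},{p1,p2},{p1,p6},{p2,p3},{p2,p4},{p2,p5},{p2,p6},{p1,p2,p3},{p1,p2,p6},{p2,p3,p4},{p2,p3,p6}} W13={{p1,p3},{p2,p3},{p2,p4},{p1,p2,p3},{p2,p3,p4},{p2,p3,p6}} W14={{p1,p6},{p2,p6},{p1,p2,p6},{p2,p3,p6}} W15={{p2,p5}} W23={{p4},{p2,p3},{p2,p4},{p3,p4},{p3,p6},{p1,p2,p3},{p2,p3,p4},{p2,p3,p6}} W24={{p6},{p1,p6},{p2,p6},{p3,p6},{p5,p6},{p1,p2,p6},{p2,p3,p6}} W25={{p2,p5},{p5,p6}} W34={{p3,p6},{p2,p3,p6}} W35={{p3,p5}} W45={{p5,p6}}
  W123={{p2,p3},{p2,p4},{p1,p2,p3},{p2,p3,p4},{p2,p3,p6}} W124={{p1,p6},{p2,p6},{p1,p2,p6},{p2,p3,p6}} W125={{p2,p5}} W134={{p2,p3,p6}} W234={{p3,p6},{p2,p3,p6}} W245={{p5,p6}}
  W1234={{p2,p3,p6}}
C dims 5,10,6,1; δ0: rk 4, SNF 1^4; δ1: rk 5, SNF 1^5; δ2: rk 1, SNF 1^1
degree 0: 5−4−0 = 1 → Ȟ^0 ≅ Z
degree 1: 10−5−4 = 1 → Ȟ^1 ≅ Z
degree 2: 6−1−5 = 0 → Ȟ^2 ≅ 0

Ȟ^0(U;F) ≅ Z, Ȟ^1(U;F) ≅ Z and Ȟ^2(U;F) ≅ 0


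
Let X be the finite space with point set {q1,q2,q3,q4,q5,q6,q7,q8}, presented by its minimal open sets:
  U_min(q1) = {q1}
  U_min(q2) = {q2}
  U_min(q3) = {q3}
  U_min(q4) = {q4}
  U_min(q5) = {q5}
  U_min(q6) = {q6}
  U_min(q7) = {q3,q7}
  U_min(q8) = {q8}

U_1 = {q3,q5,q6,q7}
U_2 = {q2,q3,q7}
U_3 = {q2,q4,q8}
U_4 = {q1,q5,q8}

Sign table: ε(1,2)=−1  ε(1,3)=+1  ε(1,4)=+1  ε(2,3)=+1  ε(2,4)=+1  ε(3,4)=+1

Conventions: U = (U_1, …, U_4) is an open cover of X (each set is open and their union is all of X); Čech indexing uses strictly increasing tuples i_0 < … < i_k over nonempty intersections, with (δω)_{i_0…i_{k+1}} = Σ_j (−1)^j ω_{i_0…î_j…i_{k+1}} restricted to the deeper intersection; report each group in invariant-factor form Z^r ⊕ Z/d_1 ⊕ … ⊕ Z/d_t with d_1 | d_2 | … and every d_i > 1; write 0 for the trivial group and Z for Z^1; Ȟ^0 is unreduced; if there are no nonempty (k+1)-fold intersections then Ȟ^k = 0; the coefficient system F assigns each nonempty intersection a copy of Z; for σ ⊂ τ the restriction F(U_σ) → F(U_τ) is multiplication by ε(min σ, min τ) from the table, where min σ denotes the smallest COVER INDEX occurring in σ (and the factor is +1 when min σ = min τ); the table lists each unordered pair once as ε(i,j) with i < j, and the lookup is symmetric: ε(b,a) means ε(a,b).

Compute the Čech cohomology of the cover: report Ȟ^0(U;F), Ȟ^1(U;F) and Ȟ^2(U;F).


cover nerve:
  U12={q3,q7} U14={q5} U23={q2} U34={q8}
C dims 4,4; δ0: rk 4, SNF 1^3·2
Ȟ^0: (4−4)−0=0 ⇒ 0
Ȟ^1: (4−0)−4=0 plus torsion [2] ⇒ Z/2
Ȟ^2: (0−0)−0=0 ⇒ 0

Ȟ^0 ≅ 0,  Ȟ^1 ≅ Z/2,  Ȟ^2 ≅ 0


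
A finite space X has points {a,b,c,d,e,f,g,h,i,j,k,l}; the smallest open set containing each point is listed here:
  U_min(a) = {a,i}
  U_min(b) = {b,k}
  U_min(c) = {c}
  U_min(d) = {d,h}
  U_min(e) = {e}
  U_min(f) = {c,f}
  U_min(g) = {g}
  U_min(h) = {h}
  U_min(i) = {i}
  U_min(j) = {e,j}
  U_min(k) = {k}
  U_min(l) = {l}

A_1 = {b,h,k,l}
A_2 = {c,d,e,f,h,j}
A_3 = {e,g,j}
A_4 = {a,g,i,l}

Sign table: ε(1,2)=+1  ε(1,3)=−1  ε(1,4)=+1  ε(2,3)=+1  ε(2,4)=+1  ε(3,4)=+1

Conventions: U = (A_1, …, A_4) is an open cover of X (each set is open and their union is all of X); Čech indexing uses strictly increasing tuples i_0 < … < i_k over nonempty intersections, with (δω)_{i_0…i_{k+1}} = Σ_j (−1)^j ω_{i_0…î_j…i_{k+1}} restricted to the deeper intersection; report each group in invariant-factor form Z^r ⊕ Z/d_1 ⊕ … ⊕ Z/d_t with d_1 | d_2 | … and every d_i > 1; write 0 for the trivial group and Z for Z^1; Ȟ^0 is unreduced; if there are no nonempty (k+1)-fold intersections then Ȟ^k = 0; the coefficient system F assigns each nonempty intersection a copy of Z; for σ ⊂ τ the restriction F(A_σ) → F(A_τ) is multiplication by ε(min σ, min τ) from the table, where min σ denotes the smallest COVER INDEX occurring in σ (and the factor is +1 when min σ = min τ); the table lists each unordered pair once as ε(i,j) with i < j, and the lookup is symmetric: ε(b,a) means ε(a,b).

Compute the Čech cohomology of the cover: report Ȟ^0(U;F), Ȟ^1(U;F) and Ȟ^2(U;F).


Ȟ^0(U;F) ≅ Z, Ȟ^1(U;F) ≅ Z and Ȟ^2(U;F) ≅ 0

nonempty intersections:
  A12={h} A14={l} A23={e,j} A34={g}
C dims 4,4; δ0: rk 3, SNF 1^3
Ȟ^0: (4−3)−0=1 ⇒ Z
Ȟ^1: (4−0)−3=1 ⇒ Z
Ȟ^2: (0−0)−0=0 ⇒ 0


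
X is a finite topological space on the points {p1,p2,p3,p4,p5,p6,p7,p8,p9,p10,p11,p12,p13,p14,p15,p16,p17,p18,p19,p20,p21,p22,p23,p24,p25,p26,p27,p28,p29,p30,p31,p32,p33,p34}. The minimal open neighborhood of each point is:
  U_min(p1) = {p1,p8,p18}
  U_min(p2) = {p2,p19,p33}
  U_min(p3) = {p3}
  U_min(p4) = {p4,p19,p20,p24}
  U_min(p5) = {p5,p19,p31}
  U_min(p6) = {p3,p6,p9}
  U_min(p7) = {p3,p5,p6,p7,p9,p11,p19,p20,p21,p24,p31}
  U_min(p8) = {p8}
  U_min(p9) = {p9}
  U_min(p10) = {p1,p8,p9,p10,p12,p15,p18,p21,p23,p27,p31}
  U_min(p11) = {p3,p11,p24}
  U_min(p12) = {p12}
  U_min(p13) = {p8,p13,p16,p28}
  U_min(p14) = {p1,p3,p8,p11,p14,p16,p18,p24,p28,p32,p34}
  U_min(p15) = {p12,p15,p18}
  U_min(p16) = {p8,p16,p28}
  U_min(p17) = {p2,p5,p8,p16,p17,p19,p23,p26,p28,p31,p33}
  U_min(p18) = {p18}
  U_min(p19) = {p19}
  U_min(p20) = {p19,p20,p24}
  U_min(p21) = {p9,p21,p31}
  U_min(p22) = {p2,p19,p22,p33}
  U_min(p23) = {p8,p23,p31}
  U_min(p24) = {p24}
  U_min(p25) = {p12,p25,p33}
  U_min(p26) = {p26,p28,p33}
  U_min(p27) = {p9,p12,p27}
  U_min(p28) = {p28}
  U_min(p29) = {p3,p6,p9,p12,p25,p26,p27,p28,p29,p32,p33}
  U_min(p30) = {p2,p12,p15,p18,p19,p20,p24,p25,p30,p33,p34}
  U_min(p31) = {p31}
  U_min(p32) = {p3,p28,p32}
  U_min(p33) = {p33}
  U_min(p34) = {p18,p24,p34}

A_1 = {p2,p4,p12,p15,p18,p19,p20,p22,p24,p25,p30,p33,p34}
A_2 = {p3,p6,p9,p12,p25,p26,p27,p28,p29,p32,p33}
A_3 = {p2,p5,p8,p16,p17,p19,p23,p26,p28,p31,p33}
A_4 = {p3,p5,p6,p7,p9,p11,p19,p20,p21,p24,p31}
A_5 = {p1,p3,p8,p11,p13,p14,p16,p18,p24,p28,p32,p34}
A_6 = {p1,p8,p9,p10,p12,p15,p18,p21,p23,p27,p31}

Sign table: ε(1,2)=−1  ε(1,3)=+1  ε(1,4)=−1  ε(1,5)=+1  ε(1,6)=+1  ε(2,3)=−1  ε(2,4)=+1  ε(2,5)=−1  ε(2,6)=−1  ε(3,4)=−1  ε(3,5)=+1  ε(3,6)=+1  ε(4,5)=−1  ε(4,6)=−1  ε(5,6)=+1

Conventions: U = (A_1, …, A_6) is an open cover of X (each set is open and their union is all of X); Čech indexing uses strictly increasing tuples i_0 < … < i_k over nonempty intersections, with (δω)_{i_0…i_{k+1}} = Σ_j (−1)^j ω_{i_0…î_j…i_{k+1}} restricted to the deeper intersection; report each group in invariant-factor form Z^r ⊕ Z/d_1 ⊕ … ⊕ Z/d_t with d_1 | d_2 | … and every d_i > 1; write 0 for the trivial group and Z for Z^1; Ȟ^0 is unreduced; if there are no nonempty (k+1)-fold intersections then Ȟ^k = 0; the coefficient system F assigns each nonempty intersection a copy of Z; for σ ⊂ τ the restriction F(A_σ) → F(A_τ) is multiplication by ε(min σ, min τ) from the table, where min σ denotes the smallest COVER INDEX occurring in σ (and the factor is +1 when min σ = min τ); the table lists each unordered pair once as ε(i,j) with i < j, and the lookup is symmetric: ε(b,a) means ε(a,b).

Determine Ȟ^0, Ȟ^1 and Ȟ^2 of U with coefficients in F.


nerve simplices:
  A12={p12,p25,p33} A13={p2,p19,p33} A14={p19,p20,p24} A15={p18,p24,p34} A16={p12,p15,p18} A23={p26,p28,p33} A24={p3,p6,p9} A25={p3,p28,p32} A26={p9,p12,p27} A34={p5,p19,p31} A35={p8,p16,p28} A36={p8,p23,p31} A45={p3,p11,p24} A46={p9,p21,p31} A56={p1,p8,p18}
  A123={p33} A126={p12} A134={p19} A145={p24} A156={p18} A235={p28} A245={p3} A246={p9} A346={p31} A356={p8}
C dims 6,15,10; δ0: rk 5, SNF 1^5; δ1: rk 10, SNF 1^9·2
degree 0: 6−5−0 = 1 → Ȟ^0 ≅ Z
degree 1: 15−10−5 = 0 → Ȟ^1 ≅ 0
degree 2: 10−0−10 = 0 plus torsion [2] → Ȟ^2 ≅ Z/2

Ȟ^0 = Z,  Ȟ^1 = 0,  Ȟ^2 = Z/2


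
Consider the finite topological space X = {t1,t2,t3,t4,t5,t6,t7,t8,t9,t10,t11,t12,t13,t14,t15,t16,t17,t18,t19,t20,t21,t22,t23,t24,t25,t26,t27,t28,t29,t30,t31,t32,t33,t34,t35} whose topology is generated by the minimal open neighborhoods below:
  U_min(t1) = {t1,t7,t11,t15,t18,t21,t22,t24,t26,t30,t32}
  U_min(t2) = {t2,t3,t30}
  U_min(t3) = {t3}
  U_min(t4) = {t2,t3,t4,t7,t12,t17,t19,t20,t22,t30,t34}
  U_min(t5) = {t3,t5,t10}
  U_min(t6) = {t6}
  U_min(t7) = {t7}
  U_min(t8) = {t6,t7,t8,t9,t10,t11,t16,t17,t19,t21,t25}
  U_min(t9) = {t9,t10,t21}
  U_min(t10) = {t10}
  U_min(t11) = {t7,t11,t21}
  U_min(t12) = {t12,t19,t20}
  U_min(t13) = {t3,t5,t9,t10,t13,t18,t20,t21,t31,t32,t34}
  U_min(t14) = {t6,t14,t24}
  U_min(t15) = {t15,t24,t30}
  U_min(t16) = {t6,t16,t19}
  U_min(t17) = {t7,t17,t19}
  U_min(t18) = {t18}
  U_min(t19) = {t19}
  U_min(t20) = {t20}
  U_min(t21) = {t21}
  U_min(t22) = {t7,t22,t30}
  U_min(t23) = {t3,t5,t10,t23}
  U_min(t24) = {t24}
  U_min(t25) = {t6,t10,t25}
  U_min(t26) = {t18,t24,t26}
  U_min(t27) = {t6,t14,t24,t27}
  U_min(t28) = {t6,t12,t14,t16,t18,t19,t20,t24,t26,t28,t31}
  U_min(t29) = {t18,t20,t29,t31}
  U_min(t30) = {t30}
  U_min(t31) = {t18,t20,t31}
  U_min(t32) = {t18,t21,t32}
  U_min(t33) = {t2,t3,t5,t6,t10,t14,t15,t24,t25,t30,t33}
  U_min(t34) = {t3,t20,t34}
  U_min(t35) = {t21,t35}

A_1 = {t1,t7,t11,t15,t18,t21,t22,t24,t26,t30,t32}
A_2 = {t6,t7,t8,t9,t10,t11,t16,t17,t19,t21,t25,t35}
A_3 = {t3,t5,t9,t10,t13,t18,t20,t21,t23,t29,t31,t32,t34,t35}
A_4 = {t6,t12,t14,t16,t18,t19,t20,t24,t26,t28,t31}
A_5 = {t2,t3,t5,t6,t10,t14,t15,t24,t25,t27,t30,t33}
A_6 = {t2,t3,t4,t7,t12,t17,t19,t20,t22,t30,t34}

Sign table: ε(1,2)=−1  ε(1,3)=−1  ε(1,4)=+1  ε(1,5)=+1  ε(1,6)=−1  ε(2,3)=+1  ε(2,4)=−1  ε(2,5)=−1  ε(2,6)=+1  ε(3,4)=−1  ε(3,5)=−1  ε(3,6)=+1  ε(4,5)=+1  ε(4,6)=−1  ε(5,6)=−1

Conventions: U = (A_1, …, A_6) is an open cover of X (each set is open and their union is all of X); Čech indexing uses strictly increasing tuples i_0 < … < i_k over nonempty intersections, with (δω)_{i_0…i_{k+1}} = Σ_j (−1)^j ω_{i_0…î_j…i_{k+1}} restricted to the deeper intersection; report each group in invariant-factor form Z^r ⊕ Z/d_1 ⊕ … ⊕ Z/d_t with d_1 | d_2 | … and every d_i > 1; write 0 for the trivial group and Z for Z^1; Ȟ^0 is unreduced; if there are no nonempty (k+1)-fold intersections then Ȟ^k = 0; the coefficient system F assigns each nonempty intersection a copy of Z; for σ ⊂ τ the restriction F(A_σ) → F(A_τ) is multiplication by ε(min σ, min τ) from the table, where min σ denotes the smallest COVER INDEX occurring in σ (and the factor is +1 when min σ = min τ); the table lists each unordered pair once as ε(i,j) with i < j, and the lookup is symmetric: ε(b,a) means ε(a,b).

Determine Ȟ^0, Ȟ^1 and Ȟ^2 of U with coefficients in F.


Ȟ^0 ≅ Z, Ȟ^1 ≅ 0 and Ȟ^2 ≅ Z/2

nonempty intersections:
  A12={t7,t11,t21} A13={t18,t21,t32} A14={t18,t24,t26} A15={t15,t24,t30} A16={t7,t22,t30} A23={t9,t10,t21,t35} A24={t6,t16,t19} A25={t6,t10,t25} A26={t7,t17,t19} A34={t18,t20,t31} A35={t3,t5,t10} A36={t3,t20,t34} A45={t6,t14,t24} A46={t12,t19,t20} A56={t2,t3,t30}
  A123={t21} A126={t7} A134={t18} A145={t24} A156={t30} A235={t10} A245={t6} A246={t19} A346={t20} A356={t3}
C dims 6,15,10; δ0: rk 5, SNF 1^5; δ1: rk 10, SNF 1^9·2
Ȟ^0: (6−5)−0=1 ⇒ Z
Ȟ^1: (15−10)−5=0 ⇒ 0
Ȟ^2: (10−0)−10=0 plus torsion [2] ⇒ Z/2


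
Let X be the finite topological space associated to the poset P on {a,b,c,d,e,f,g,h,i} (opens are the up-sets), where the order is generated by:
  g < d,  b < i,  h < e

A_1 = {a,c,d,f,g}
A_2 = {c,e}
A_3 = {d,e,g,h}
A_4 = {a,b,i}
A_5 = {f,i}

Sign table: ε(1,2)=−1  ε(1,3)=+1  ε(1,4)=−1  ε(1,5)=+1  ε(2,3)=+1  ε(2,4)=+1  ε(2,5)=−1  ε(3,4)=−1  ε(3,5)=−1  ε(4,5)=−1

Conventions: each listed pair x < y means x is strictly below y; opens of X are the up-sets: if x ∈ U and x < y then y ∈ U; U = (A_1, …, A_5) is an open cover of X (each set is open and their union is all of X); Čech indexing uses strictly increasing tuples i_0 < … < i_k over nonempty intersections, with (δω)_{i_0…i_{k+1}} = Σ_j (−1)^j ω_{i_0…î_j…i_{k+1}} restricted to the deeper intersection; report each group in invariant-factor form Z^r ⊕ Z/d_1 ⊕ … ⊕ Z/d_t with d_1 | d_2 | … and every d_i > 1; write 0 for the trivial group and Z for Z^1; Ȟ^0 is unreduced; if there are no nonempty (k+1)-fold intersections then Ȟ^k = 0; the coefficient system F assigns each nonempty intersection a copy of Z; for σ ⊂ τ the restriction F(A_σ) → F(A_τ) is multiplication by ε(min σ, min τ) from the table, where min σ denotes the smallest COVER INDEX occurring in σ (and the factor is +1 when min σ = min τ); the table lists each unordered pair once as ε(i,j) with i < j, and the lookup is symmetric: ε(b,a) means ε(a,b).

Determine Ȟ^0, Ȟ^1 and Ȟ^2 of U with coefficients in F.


Ȟ^0(U;F) ≅ 0,  Ȟ^1(U;F) ≅ Z ⊕ Z/2,  Ȟ^2(U;F) ≅ 0

nonempty intersections:
  A12={c} A13={d,g} A14={a} A15={f} A23={e} A45={i}
C dims 5,6; δ0: rk 5, SNF 1^4·2
Ȟ^0: (5−5)−0=0 ⇒ 0
Ȟ^1: (6−0)−5=1 plus torsion [2] ⇒ Z ⊕ Z/2
Ȟ^2: (0−0)−0=0 ⇒ 0


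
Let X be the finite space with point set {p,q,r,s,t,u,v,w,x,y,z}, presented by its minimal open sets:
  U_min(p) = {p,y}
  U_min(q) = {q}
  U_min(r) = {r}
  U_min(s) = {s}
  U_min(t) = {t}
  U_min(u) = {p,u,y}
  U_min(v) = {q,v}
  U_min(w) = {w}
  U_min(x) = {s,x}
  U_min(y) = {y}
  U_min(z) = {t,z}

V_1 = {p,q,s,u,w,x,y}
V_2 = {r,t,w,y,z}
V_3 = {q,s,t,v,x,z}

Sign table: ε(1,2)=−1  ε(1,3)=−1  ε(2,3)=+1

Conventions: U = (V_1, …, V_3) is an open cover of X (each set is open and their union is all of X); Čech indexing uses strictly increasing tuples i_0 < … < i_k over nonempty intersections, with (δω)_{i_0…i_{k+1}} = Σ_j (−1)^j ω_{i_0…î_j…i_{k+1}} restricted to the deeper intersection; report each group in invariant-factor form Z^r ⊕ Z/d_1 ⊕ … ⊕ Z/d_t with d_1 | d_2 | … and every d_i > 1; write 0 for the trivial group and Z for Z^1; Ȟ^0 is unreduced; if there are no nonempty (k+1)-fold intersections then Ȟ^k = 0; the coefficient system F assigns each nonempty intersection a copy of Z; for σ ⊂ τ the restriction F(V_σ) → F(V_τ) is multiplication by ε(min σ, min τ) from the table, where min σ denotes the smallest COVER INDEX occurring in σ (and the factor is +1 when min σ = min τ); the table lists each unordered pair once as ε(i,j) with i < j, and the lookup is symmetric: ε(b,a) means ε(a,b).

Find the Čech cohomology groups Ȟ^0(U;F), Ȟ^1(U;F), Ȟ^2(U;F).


cover nerve:
  V12={w,y} V13={q,s,x} V23={t,z}
C dims 3,3; δ0: rk 2, SNF 1^2
Ȟ^0: (3−2)−0=1 ⇒ Z
Ȟ^1: (3−0)−2=1 ⇒ Z
Ȟ^2: (0−0)−0=0 ⇒ 0

Ȟ^0 ≅ Z,  Ȟ^1 ≅ Z,  Ȟ^2 ≅ 0


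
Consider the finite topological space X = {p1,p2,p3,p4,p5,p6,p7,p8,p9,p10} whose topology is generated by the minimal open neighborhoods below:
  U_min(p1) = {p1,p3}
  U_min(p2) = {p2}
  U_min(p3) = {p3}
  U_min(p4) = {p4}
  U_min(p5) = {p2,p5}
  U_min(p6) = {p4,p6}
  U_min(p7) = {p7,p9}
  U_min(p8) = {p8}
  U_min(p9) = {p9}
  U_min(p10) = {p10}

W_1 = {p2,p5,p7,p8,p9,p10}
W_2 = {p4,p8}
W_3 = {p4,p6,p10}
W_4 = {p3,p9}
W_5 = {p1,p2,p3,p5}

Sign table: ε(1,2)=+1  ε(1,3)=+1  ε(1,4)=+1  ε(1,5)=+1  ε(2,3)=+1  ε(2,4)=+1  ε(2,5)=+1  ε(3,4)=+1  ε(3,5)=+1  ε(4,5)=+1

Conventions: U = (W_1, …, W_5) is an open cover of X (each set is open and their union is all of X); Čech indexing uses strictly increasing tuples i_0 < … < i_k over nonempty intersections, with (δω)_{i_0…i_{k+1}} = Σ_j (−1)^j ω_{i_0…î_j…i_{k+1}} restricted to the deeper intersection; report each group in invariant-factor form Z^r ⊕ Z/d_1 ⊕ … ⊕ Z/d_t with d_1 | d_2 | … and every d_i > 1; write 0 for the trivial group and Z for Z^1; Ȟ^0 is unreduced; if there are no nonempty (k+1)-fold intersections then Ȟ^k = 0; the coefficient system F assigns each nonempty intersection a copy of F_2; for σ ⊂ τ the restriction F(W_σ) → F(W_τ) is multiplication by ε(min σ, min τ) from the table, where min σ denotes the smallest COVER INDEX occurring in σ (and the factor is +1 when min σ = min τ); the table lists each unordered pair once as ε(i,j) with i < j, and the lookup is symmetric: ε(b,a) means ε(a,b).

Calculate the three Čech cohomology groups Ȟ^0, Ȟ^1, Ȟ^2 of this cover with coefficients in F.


Ȟ^0 = Z/2, Ȟ^1 = Z/2 ⊕ Z/2 and Ȟ^2 = 0

nonempty intersections:
  W12={p8} W13={p10} W14={p9} W15={p2,p5} W23={p4} W45={p3}
C dims 5,6; δ0: rk_F2 4
Ȟ^0: (5−4)−0=1 ⇒ Z/2
Ȟ^1: (6−0)−4=2 ⇒ Z/2 ⊕ Z/2
Ȟ^2: (0−0)−0=0 ⇒ 0


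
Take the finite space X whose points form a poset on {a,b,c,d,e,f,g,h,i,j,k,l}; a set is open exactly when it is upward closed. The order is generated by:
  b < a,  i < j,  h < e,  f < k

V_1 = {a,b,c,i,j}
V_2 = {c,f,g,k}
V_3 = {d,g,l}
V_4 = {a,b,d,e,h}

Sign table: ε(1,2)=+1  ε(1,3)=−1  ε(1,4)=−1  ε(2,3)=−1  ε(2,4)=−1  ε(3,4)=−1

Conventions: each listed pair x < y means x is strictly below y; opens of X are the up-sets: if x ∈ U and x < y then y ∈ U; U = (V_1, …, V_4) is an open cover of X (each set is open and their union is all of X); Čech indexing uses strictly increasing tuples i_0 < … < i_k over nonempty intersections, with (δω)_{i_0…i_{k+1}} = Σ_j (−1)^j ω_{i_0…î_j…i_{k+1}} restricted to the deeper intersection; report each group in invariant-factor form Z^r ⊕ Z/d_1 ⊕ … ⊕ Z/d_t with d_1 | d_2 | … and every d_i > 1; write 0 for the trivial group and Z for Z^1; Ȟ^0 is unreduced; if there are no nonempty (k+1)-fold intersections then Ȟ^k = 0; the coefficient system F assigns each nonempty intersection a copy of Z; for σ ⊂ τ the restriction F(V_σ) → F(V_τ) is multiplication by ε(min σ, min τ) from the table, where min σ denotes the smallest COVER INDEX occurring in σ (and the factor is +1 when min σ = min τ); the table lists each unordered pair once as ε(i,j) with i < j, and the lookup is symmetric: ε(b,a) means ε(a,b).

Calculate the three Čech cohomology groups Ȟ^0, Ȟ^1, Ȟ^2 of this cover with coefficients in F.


Ȟ^0 ≅ 0; Ȟ^1 ≅ Z/2; Ȟ^2 ≅ 0

nerve simplices:
  V12={c} V14={a,b} V23={g} V34={d}
C dims 4,4; δ0: rk 4, SNF 1^3·2
degree 0: 4−4−0 = 0 → Ȟ^0 ≅ 0
degree 1: 4−0−4 = 0 plus torsion [2] → Ȟ^1 ≅ Z/2
degree 2: 0−0−0 = 0 → Ȟ^2 ≅ 0


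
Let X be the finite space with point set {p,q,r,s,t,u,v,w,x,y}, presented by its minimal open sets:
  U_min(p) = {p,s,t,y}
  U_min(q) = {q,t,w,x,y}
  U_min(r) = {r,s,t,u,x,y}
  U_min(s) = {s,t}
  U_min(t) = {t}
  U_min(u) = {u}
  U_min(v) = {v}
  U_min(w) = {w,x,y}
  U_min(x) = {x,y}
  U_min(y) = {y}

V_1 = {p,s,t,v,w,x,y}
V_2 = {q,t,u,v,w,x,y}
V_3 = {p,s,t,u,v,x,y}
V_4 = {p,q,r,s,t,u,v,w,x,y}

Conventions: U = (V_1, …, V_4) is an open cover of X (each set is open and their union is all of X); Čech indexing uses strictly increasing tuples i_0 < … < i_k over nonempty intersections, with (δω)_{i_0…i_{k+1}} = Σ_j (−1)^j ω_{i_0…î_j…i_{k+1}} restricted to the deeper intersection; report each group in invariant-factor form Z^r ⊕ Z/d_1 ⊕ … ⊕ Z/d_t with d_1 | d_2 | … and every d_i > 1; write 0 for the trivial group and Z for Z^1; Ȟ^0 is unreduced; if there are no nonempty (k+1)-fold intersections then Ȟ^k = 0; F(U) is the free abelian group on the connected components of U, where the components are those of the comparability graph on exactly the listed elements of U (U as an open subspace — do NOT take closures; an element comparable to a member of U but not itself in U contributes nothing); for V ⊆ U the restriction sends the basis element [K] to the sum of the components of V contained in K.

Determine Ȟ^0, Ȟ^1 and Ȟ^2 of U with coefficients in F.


nerve simplices:
  V12={t,v,w,x,y} V13={p,s,t,v,x,y} V14={p,s,t,v,w,x,y} V23={t,u,v,x,y} V24={q,t,u,v,w,x,y} V34={p,s,t,u,v,x,y}
  V123={t,v,x,y} V124={t,v,w,x,y} V134={p,s,t,v,x,y} V234={t,u,v,x,y}
  V1234={t,v,x,y}
components per intersection:
  V1: {p,s,t,w,x,y} {v}
  V2: {q,t,w,x,y} {u} {v}
  V3: {p,s,t,x,y} {u} {v}
  V4: {p,q,r,s,t,u,w,x,y} {v}
  V12: {t} {v} {w,x,y}
  V13: {p,s,t,x,y} {v}
  V14: {p,s,t,w,x,y} {v}
  V23: {t} {u} {v} {x,y}
  V24: {q,t,w,x,y} {u} {v}
  V34: {p,s,t,x,y} {u} {v}
  V123: {t} {v} {x,y}
  V124: {t} {v} {w,x,y}
  V134: {p,s,t,x,y} {v}
  V234: {t} {u} {v} {x,y}
  V1234: {t} {v} {x,y}
C dims 10,17,12,3; δ0: rk 8, SNF 1^8; δ1: rk 9, SNF 1^9; δ2: rk 3, SNF 1^3
degree 0: 10−8−0 = 2 → Ȟ^0 ≅ Z^2
degree 1: 17−9−8 = 0 → Ȟ^1 ≅ 0
degree 2: 12−3−9 = 0 → Ȟ^2 ≅ 0

Ȟ^0 ≅ Z^2; Ȟ^1 ≅ 0; Ȟ^2 ≅ 0


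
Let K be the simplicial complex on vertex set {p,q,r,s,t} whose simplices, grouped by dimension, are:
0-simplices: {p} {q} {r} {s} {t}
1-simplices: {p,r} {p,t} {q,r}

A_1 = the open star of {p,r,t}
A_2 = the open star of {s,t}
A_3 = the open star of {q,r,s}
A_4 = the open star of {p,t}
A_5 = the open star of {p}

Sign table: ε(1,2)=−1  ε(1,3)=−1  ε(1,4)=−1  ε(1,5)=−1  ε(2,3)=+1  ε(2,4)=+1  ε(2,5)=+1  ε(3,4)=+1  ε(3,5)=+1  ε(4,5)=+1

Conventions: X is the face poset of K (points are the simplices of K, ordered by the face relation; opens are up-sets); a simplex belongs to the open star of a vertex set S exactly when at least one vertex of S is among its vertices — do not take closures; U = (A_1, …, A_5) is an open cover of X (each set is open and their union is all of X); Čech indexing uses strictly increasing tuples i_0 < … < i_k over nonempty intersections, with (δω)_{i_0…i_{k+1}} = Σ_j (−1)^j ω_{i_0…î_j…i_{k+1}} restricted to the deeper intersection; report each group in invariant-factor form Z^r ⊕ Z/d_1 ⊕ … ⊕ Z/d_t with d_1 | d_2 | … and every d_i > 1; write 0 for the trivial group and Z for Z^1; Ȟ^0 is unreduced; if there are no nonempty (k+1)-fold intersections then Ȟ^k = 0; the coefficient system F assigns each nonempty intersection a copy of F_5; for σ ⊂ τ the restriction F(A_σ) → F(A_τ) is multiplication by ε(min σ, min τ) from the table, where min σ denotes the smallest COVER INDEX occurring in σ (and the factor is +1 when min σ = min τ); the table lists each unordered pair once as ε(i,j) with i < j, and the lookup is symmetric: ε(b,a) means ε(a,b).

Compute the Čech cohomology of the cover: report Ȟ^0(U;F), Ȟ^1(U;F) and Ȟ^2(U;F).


nonempty intersections:
  A1={{p},{r},{t},{p,r},{p,t},{q,r}} A2={{s},{t},{p,t}} A3={{q},{r},{s},{p,r},{q,r}} A4={{p},{t},{p,r},{p,t}} A5={{p},{p,r},{p,t}}
  A12={{t},{p,t}} A13={{r},{p,r},{q,r}} A14={{p},{t},{p,r},{p,t}} A15={{p},{p,r},{p,t}} A23={{s}} A24={{t},{p,t}} A25={{p,t}} A34={{p,r}} A35={{p,r}} A45={{p},{p,r},{p,t}}
  A124={{t},{p,t}} A125={{p,t}} A134={{p,r}} A135={{p,r}} A145={{p},{p,r},{p,t}} A245={{p,t}} A345={{p,r}}
  A1245={{p,t}} A1345={{p,r}}
C dims 5,10,7,2; δ0: rk_F5 4; δ1: rk_F5 5; δ2: rk_F5 2
Ȟ^0: (5−4)−0=1 ⇒ Z/5
Ȟ^1: (10−5)−4=1 ⇒ Z/5
Ȟ^2: (7−2)−5=0 ⇒ 0

Ȟ^0 = Z/5, Ȟ^1 = Z/5, Ȟ^2 = 0


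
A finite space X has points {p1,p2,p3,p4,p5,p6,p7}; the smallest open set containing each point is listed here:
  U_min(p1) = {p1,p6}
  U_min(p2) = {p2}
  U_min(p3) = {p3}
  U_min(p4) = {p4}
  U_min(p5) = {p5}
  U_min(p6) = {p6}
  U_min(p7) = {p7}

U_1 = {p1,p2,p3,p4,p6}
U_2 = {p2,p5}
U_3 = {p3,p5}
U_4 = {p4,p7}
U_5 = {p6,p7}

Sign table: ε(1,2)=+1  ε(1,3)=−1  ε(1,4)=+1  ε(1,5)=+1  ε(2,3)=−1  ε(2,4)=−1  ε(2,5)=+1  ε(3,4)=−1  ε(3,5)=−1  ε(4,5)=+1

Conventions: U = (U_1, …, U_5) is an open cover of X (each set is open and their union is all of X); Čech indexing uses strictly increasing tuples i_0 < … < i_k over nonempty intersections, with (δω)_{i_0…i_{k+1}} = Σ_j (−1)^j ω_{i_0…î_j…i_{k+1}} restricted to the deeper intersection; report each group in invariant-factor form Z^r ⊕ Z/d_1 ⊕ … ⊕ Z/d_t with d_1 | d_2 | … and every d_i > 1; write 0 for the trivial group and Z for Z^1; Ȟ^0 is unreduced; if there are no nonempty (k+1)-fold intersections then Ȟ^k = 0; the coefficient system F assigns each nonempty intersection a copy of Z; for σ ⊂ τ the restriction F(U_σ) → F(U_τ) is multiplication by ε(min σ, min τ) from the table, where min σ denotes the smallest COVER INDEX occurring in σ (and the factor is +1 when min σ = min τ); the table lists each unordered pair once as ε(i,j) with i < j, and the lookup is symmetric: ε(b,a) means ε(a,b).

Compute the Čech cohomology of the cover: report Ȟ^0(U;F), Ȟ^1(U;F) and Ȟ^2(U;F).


Ȟ^0(U;F) ≅ Z, Ȟ^1(U;F) ≅ Z^2 and Ȟ^2(U;F) ≅ 0

nonempty overlaps:
  U12={p2} U13={p3} U14={p4} U15={p6} U23={p5} U45={p7}
C dims 5,6; δ0: rk 4, SNF 1^4
degree 0: 5−4−0 = 1 → Ȟ^0 ≅ Z
degree 1: 6−0−4 = 2 → Ȟ^1 ≅ Z^2
degree 2: 0−0−0 = 0 → Ȟ^2 ≅ 0


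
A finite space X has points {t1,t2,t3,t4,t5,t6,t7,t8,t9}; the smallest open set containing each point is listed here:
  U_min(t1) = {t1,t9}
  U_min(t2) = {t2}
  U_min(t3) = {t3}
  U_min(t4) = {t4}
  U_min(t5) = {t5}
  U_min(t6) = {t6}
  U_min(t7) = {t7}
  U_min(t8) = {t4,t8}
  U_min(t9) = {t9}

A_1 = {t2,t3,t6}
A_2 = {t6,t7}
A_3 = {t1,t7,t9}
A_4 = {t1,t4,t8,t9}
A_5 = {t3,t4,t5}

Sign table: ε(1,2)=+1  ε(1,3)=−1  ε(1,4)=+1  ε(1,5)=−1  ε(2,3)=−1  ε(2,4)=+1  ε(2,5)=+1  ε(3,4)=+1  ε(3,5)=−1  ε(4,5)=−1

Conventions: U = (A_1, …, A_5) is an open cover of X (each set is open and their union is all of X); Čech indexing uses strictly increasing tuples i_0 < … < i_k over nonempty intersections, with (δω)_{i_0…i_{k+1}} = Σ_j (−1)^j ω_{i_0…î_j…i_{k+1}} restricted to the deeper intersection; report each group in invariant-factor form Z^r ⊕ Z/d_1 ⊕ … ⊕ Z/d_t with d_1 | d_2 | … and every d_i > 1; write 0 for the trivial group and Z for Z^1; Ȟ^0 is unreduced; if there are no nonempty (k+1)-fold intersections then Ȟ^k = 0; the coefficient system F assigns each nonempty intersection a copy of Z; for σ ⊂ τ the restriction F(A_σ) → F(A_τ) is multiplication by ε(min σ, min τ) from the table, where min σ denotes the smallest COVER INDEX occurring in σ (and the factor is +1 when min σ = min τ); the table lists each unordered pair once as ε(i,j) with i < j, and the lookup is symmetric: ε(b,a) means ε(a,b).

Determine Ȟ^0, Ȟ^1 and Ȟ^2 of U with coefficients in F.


intersection data:
  A12={t6} A15={t3} A23={t7} A34={t1,t9} A45={t4}
C dims 5,5; δ0: rk 5, SNF 1^4·2
Ȟ^0 = (5 − 5) − 0 = 0, so Ȟ^0 ≅ 0
Ȟ^1 = (5 − 0) − 5 = 0 plus torsion [2], so Ȟ^1 ≅ Z/2
Ȟ^2 = (0 − 0) − 0 = 0, so Ȟ^2 ≅ 0

Ȟ^0 ≅ 0, Ȟ^1 ≅ Z/2, Ȟ^2 ≅ 0


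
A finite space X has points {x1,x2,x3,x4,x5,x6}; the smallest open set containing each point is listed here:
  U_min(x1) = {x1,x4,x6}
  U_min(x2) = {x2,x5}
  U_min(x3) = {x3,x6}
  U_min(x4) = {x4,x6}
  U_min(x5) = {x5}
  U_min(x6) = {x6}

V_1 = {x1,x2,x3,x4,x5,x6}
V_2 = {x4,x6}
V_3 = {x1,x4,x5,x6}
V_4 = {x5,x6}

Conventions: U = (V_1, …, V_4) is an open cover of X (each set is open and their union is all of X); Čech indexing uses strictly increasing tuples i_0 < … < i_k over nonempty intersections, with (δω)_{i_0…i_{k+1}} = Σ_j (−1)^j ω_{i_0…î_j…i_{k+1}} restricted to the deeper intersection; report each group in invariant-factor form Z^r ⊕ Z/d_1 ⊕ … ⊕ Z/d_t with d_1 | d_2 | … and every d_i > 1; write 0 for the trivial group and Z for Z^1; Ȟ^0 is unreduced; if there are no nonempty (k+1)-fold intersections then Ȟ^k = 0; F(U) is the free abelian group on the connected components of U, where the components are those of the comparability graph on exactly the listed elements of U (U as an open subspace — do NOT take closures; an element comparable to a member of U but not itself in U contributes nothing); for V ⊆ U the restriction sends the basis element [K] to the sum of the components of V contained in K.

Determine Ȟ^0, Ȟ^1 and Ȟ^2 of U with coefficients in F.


Ȟ^0 = Z^2; Ȟ^1 = 0; Ȟ^2 = 0

intersection data:
  V12={x4,x6} V13={x1,x4,x5,x6} V14={x5,x6} V23={x4,x6} V24={x6} V34={x5,x6}
  V123={x4,x6} V124={x6} V134={x5,x6} V234={x6}
  V1234={x6}
components per intersection:
  V1: {x1,x3,x4,x6} {x2,x5}
  V2: {x4,x6}
  V3: {x1,x4,x6} {x5}
  V4: {x5} {x6}
  V12: {x4,x6}
  V13: {x1,x4,x6} {x5}
  V14: {x5} {x6}
  V23: {x4,x6}
  V24: {x6}
  V34: {x5} {x6}
  V123: {x4,x6}
  V124: {x6}
  V134: {x5} {x6}
  V234: {x6}
  V1234: {x6}
C dims 7,9,5,1; δ0: rk 5, SNF 1^5; δ1: rk 4, SNF 1^4; δ2: rk 1, SNF 1^1
Ȟ^0 = (7 − 5) − 0 = 2, so Ȟ^0 ≅ Z^2
Ȟ^1 = (9 − 4) − 5 = 0, so Ȟ^1 ≅ 0
Ȟ^2 = (5 − 1) − 4 = 0, so Ȟ^2 ≅ 0
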